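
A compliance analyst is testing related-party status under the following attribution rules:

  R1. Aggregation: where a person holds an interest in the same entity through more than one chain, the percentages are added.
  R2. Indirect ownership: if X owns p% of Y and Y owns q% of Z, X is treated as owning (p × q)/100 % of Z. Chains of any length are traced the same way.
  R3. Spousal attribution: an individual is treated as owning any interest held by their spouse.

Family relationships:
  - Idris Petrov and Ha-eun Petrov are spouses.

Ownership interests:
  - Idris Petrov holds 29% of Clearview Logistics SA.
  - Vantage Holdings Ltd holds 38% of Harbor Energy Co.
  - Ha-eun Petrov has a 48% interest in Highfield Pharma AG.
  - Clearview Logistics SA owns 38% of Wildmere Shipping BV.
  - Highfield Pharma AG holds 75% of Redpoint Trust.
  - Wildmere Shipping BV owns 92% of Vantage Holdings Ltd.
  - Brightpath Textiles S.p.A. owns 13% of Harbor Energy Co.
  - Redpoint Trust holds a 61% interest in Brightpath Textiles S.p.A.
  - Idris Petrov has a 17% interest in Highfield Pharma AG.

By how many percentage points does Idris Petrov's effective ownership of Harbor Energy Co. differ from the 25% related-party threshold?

By spousal attribution (R3), Idris Petrov is treated as also owning Ha-eun Petrov's interest in Highfield Pharma AG, giving 17% + 48% = 65%.
Chain via Highfield Pharma AG → Redpoint Trust → Brightpath Textiles S.p.A. (R2): 65% × 75% × 61% × 13% = 3.865875% of Harbor Energy Co.
Chain via Clearview Logistics SA → Wildmere Shipping BV → Vantage Holdings Ltd (R2): 29% × 38% × 92% × 38% = 3.852592% of Harbor Energy Co.
Aggregating (R1): 3.865875% + 3.852592% = 7.718467%.
7.718467% falls short of the 25% threshold by 17.281533 percentage points.

17.281533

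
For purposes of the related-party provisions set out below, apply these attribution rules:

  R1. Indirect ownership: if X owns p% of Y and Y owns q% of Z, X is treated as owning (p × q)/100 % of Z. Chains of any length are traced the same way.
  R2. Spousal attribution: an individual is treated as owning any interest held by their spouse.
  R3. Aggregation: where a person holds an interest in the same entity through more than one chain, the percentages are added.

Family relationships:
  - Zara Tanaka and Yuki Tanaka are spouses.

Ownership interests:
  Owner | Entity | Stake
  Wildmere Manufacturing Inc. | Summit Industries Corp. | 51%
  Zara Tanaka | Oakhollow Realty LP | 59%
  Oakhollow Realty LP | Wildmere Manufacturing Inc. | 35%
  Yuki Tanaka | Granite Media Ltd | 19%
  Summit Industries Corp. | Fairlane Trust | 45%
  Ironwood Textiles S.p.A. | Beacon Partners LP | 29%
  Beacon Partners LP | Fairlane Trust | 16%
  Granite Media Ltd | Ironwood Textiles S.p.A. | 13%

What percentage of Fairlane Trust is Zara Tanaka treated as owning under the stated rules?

By spousal attribution (R2), Zara Tanaka is treated as owning Yuki Tanaka's 19% interest in Granite Media Ltd.
Chain via Oakhollow Realty LP → Wildmere Manufacturing Inc. → Summit Industries Corp. (R1): 59% × 35% × 51% × 45% = 4.739175% of Fairlane Trust.
Chain via Granite Media Ltd → Ironwood Textiles S.p.A. → Beacon Partners LP (R1): 19% × 13% × 29% × 16% = 0.114608% of Fairlane Trust.
Aggregating (R3): 4.739175% + 0.114608% = 4.853783%.

4.853783%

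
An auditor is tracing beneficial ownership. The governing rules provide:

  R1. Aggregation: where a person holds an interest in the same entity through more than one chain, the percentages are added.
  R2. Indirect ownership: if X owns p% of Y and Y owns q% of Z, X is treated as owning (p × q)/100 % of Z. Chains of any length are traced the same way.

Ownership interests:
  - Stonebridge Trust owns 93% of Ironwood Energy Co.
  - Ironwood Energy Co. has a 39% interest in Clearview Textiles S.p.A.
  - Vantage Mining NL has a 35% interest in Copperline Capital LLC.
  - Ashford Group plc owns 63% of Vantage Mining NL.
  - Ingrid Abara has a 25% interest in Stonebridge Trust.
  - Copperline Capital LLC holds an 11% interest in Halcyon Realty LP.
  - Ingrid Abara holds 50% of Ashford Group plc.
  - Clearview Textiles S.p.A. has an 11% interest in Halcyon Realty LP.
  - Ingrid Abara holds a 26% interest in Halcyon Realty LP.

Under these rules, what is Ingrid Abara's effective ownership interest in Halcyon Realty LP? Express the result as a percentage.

Chain via Ashford Group plc → Vantage Mining NL → Copperline Capital LLC (R2): 50% × 63% × 35% × 11% = 1.21275% of Halcyon Realty LP.
Chain via Stonebridge Trust → Ironwood Energy Co. → Clearview Textiles S.p.A. (R2): 25% × 93% × 39% × 11% = 0.997425% of Halcyon Realty LP.
Direct interest in Halcyon Realty LP: 26%.
Aggregating (R1): 1.21275% + 0.997425% + 26% = 28.210175%.

28.210175%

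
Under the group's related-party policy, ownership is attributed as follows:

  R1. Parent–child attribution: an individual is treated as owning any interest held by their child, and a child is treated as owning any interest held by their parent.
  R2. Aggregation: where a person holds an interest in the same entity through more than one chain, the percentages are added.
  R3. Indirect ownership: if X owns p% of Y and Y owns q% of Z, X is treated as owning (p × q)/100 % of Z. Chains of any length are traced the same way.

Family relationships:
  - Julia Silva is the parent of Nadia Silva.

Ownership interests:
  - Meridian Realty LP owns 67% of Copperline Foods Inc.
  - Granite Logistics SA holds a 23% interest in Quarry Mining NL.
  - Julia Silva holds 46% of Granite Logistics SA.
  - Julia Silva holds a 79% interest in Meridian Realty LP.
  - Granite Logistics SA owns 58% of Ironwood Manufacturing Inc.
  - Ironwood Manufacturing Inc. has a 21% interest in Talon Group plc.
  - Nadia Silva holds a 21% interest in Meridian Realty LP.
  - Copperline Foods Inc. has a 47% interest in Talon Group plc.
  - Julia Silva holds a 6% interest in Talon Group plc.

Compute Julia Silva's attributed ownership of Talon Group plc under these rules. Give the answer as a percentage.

43.0928%

By parent–child attribution (R1), Julia Silva is treated as also owning Nadia Silva's interest in Meridian Realty LP, giving 79% + 21% = 100%.
Chain via Meridian Realty LP → Copperline Foods Inc. (R3): 100% × 67% × 47% = 31.49% of Talon Group plc.
Chain via Granite Logistics SA → Ironwood Manufacturing Inc. (R3): 46% × 58% × 21% = 5.6028% of Talon Group plc.
Direct interest in Talon Group plc: 6%.
Aggregating (R2): 31.49% + 5.6028% + 6% = 43.0928%.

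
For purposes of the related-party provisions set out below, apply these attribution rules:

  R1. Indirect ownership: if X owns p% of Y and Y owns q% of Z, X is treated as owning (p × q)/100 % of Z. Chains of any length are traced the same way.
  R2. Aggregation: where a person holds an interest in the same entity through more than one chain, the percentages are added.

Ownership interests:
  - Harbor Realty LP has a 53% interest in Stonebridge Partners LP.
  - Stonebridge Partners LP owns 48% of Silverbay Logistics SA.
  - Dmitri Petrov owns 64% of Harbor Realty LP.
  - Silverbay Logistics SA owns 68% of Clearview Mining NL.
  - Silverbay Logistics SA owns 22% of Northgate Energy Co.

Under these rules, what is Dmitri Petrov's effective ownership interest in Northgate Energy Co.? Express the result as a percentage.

Chain via Harbor Realty LP → Stonebridge Partners LP → Silverbay Logistics SA (R1): 64% × 53% × 48% × 22% = 3.581952% of Northgate Energy Co.

3.581952%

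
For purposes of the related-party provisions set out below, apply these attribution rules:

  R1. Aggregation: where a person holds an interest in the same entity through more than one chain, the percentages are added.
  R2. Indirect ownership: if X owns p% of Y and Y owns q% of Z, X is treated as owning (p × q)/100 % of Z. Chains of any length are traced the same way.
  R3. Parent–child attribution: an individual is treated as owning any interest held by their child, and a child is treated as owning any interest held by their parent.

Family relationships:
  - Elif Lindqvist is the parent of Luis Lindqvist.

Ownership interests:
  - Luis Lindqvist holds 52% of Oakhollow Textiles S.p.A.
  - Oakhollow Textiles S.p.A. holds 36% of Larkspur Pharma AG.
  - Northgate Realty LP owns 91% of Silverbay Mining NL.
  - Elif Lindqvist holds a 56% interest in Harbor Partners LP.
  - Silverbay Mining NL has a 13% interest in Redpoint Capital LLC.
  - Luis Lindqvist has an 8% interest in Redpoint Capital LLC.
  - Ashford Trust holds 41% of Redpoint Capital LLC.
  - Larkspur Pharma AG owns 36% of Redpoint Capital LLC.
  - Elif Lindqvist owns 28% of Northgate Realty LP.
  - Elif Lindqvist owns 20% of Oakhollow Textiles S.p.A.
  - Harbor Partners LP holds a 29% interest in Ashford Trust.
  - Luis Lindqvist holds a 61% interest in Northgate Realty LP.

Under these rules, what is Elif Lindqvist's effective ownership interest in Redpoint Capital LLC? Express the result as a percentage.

34.5183%

By parent–child attribution (R3), Elif Lindqvist is treated as also owning Luis Lindqvist's interest in Oakhollow Textiles S.p.A, giving 20% + 52% = 72%.
By parent–child attribution (R3), Elif Lindqvist is treated as also owning Luis Lindqvist's interest in Northgate Realty LP, giving 28% + 61% = 89%.
By parent–child attribution (R3), Elif Lindqvist is treated as owning Luis Lindqvist's 8% interest in Redpoint Capital LLC.
Chain via Oakhollow Textiles S.p.A. → Larkspur Pharma AG (R2): 72% × 36% × 36% = 9.3312% of Redpoint Capital LLC.
Chain via Northgate Realty LP → Silverbay Mining NL (R2): 89% × 91% × 13% = 10.5287% of Redpoint Capital LLC.
Chain via Harbor Partners LP → Ashford Trust (R2): 56% × 29% × 41% = 6.6584% of Redpoint Capital LLC.
Direct interest in Redpoint Capital LLC: 8%.
Aggregating (R1): 9.3312% + 10.5287% + 6.6584% + 8% = 34.5183%.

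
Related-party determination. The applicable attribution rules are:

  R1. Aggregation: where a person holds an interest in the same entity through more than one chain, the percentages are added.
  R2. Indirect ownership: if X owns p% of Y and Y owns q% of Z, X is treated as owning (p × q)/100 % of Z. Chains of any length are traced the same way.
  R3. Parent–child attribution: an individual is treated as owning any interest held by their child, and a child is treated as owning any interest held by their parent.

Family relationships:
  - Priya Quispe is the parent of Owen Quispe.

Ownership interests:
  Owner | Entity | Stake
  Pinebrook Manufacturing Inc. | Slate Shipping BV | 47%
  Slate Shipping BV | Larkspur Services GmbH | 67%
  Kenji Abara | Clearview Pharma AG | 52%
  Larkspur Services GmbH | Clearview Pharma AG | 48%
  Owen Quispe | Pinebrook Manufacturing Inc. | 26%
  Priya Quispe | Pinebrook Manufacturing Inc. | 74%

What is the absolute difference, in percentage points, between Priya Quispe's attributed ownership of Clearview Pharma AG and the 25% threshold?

9.8848

By parent–child attribution (R3), Priya Quispe is treated as also owning Owen Quispe's interest in Pinebrook Manufacturing Inc, giving 74% + 26% = 100%.
Chain via Pinebrook Manufacturing Inc. → Slate Shipping BV → Larkspur Services GmbH (R2): 100% × 47% × 67% × 48% = 15.1152% of Clearview Pharma AG.
15.1152% falls short of the 25% threshold by 9.8848 percentage points.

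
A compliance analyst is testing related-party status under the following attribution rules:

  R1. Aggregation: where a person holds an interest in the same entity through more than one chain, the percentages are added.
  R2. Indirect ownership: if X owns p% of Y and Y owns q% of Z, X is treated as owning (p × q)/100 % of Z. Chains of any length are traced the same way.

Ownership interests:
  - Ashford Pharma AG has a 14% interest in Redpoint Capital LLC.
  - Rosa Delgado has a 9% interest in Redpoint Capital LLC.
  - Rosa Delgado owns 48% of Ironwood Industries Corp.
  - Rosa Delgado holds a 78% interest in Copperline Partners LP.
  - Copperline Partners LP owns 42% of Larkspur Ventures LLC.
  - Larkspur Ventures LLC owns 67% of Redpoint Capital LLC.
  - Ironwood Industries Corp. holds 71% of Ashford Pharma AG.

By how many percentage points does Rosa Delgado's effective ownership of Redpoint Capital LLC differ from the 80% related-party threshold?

Chain via Copperline Partners LP → Larkspur Ventures LLC (R2): 78% × 42% × 67% = 21.9492% of Redpoint Capital LLC.
Chain via Ironwood Industries Corp. → Ashford Pharma AG (R2): 48% × 71% × 14% = 4.7712% of Redpoint Capital LLC.
Direct interest in Redpoint Capital LLC: 9%.
Aggregating (R1): 21.9492% + 4.7712% + 9% = 35.7204%.
35.7204% falls short of the 80% threshold by 44.2796 percentage points.

44.2796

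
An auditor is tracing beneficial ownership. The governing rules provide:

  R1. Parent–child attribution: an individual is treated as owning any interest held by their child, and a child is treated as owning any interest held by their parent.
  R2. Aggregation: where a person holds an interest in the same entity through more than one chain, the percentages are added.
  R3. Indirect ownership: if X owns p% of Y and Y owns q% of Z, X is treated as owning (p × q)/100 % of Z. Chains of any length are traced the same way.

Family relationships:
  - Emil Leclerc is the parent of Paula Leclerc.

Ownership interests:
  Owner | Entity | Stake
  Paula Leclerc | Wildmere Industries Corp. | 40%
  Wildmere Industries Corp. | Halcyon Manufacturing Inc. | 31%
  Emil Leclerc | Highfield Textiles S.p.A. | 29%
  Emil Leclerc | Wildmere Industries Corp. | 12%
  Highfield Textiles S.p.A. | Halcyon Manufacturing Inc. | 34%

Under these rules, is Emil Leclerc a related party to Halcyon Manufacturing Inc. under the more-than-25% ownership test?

By parent–child attribution (R1), Emil Leclerc is treated as also owning Paula Leclerc's interest in Wildmere Industries Corp, giving 12% + 40% = 52%.
Chain via Wildmere Industries Corp. (R3): 52% × 31% = 16.12% of Halcyon Manufacturing Inc.
Chain via Highfield Textiles S.p.A. (R3): 29% × 34% = 9.86% of Halcyon Manufacturing Inc.
Aggregating (R2): 16.12% + 9.86% = 25.98%.
25.98% exceeds the 25% threshold, so Emil is a related party to Halcyon Manufacturing Inc.

Yes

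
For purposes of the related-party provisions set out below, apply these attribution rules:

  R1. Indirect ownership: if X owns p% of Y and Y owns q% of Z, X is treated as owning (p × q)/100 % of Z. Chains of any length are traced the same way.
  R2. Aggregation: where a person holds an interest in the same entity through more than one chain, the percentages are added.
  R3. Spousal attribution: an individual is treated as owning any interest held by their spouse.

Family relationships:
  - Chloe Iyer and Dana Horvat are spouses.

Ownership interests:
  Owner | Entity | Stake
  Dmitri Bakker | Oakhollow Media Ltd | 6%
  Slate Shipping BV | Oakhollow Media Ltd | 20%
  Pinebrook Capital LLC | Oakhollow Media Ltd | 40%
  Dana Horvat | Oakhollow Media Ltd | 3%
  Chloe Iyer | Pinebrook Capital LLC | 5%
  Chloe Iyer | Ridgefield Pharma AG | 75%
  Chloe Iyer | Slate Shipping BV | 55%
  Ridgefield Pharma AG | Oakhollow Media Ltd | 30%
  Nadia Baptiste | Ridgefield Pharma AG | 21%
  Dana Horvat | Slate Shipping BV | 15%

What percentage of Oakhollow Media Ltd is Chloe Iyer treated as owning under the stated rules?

41.5%

By spousal attribution (R3), Chloe Iyer is treated as also owning Dana Horvat's interest in Slate Shipping BV, giving 55% + 15% = 70%.
By spousal attribution (R3), Chloe Iyer is treated as owning Dana Horvat's 3% interest in Oakhollow Media Ltd.
Chain via Pinebrook Capital LLC (R1): 5% × 40% = 2% of Oakhollow Media Ltd.
Chain via Ridgefield Pharma AG (R1): 75% × 30% = 22.5% of Oakhollow Media Ltd.
Chain via Slate Shipping BV (R1): 70% × 20% = 14% of Oakhollow Media Ltd.
Direct interest in Oakhollow Media Ltd: 3%.
Aggregating (R2): 2% + 22.5% + 14% + 3% = 41.5%.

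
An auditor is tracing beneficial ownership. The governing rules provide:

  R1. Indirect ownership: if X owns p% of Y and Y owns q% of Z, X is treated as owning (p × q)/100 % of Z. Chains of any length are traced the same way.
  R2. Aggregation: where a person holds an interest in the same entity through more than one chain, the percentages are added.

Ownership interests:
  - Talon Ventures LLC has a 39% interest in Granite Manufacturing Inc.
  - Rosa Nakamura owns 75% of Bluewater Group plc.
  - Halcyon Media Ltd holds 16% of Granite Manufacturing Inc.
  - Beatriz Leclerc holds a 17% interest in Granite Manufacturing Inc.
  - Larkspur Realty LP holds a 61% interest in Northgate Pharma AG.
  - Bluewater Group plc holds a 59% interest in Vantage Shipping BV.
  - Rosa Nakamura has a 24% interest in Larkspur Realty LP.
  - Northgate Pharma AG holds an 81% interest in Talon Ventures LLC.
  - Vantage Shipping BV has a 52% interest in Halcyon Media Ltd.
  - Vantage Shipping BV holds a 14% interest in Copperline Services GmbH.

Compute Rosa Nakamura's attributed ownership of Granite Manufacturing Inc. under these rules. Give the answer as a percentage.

Chain via Bluewater Group plc → Vantage Shipping BV → Halcyon Media Ltd (R1): 75% × 59% × 52% × 16% = 3.6816% of Granite Manufacturing Inc.
Chain via Larkspur Realty LP → Northgate Pharma AG → Talon Ventures LLC (R1): 24% × 61% × 81% × 39% = 4.624776% of Granite Manufacturing Inc.
Aggregating (R2): 3.6816% + 4.624776% = 8.306376%.

8.306376%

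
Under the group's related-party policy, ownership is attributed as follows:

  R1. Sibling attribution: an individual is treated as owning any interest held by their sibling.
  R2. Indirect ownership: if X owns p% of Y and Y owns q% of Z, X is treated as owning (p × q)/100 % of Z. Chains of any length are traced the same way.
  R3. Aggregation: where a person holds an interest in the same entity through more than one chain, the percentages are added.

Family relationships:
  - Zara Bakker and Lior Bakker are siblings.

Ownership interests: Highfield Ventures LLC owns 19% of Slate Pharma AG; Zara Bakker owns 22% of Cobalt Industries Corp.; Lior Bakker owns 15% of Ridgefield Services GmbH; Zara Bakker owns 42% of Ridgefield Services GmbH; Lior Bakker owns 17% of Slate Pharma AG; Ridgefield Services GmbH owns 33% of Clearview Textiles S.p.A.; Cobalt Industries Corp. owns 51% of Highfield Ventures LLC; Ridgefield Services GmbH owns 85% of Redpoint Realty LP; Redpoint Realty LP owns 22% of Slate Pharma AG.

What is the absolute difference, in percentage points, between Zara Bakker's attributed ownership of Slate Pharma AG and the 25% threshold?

By sibling attribution (R1), Zara Bakker is treated as also owning Lior Bakker's interest in Ridgefield Services GmbH, giving 42% + 15% = 57%.
By sibling attribution (R1), Zara Bakker is treated as owning Lior Bakker's 17% interest in Slate Pharma AG.
Chain via Ridgefield Services GmbH → Redpoint Realty LP (R2): 57% × 85% × 22% = 10.659% of Slate Pharma AG.
Chain via Cobalt Industries Corp. → Highfield Ventures LLC (R2): 22% × 51% × 19% = 2.1318% of Slate Pharma AG.
Direct interest in Slate Pharma AG: 17%.
Aggregating (R3): 10.659% + 2.1318% + 17% = 29.7908%.
29.7908% exceeds the 25% threshold by 4.7908 percentage points.

4.7908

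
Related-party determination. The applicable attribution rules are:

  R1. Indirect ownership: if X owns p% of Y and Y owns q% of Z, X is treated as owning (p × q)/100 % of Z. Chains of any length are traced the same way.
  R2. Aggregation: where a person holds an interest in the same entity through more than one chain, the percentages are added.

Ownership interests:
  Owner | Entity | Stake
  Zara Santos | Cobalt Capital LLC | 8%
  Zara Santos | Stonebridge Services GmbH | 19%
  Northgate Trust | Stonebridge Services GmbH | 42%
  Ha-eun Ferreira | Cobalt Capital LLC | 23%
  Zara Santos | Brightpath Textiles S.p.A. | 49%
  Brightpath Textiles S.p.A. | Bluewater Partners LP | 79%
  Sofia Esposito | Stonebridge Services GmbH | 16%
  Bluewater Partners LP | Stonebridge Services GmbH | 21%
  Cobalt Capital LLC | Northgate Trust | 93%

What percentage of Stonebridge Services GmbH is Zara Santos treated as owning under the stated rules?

30.2539%

Chain via Cobalt Capital LLC → Northgate Trust (R1): 8% × 93% × 42% = 3.1248% of Stonebridge Services GmbH.
Chain via Brightpath Textiles S.p.A. → Bluewater Partners LP (R1): 49% × 79% × 21% = 8.1291% of Stonebridge Services GmbH.
Direct interest in Stonebridge Services GmbH: 19%.
Aggregating (R2): 3.1248% + 8.1291% + 19% = 30.2539%.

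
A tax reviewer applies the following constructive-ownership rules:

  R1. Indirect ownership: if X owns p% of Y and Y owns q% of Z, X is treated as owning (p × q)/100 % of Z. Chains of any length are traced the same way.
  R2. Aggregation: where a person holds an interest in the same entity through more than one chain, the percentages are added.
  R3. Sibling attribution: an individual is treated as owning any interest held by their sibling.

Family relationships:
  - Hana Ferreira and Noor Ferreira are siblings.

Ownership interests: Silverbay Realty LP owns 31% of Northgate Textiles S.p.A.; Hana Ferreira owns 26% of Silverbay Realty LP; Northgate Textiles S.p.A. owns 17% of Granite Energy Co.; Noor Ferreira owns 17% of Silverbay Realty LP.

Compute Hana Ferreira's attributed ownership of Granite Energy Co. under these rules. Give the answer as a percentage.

By sibling attribution (R3), Hana Ferreira is treated as also owning Noor Ferreira's interest in Silverbay Realty LP, giving 26% + 17% = 43%.
Chain via Silverbay Realty LP → Northgate Textiles S.p.A. (R1): 43% × 31% × 17% = 2.2661% of Granite Energy Co.

2.2661%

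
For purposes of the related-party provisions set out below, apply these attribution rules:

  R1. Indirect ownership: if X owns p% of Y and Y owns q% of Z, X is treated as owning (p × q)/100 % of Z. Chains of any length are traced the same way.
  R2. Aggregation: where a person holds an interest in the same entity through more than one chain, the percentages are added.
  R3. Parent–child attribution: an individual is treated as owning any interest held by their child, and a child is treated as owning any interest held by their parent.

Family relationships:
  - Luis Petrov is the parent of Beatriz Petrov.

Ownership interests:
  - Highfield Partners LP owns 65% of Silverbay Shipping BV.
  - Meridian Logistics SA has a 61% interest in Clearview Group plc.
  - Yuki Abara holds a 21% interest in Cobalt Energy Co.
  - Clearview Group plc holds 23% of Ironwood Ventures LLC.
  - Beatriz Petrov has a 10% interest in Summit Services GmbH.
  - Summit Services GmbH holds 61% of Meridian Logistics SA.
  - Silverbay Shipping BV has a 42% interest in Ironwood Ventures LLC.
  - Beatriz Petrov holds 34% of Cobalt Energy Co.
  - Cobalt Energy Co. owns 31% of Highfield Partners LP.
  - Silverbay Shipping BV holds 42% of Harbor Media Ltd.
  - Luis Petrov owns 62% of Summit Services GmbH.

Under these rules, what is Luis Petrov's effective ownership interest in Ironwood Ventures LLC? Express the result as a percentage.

By parent–child attribution (R3), Luis Petrov is treated as also owning Beatriz Petrov's interest in Summit Services GmbH, giving 62% + 10% = 72%.
By parent–child attribution (R3), Luis Petrov is treated as owning Beatriz Petrov's 34% interest in Cobalt Energy Co.
Chain via Summit Services GmbH → Meridian Logistics SA → Clearview Group plc (R1): 72% × 61% × 61% × 23% = 6.161976% of Ironwood Ventures LLC.
Chain via Cobalt Energy Co. → Highfield Partners LP → Silverbay Shipping BV (R1): 34% × 31% × 65% × 42% = 2.87742% of Ironwood Ventures LLC.
Aggregating (R2): 6.161976% + 2.87742% = 9.039396%.

9.039396%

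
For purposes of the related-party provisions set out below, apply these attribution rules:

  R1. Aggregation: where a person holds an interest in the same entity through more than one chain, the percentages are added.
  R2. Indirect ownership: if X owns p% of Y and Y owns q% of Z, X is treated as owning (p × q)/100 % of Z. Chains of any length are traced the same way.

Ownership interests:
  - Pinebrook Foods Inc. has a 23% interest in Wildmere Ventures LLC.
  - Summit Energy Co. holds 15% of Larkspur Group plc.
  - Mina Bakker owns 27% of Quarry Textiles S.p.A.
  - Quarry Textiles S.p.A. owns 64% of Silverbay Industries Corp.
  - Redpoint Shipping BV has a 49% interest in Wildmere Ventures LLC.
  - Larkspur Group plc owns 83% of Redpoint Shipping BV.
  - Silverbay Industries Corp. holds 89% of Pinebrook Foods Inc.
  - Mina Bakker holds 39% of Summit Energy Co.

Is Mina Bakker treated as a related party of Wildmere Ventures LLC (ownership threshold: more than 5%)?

Yes

Chain via Quarry Textiles S.p.A. → Silverbay Industries Corp. → Pinebrook Foods Inc. (R2): 27% × 64% × 89% × 23% = 3.537216% of Wildmere Ventures LLC.
Chain via Summit Energy Co. → Larkspur Group plc → Redpoint Shipping BV (R2): 39% × 15% × 83% × 49% = 2.379195% of Wildmere Ventures LLC.
Aggregating (R1): 3.537216% + 2.379195% = 5.916411%.
5.916411% exceeds the 5% threshold, so Mina is a related party to Wildmere Ventures LLC.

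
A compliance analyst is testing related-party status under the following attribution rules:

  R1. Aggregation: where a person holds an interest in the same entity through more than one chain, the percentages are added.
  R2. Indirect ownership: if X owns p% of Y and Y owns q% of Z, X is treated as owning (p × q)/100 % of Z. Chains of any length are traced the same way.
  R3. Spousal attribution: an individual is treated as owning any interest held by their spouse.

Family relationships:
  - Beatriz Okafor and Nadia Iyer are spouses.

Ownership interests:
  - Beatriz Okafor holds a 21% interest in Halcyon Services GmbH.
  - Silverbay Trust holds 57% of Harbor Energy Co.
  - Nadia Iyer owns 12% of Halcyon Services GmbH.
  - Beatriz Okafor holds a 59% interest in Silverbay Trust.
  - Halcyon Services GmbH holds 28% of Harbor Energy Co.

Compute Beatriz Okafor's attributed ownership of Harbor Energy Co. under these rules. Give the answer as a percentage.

By spousal attribution (R3), Beatriz Okafor is treated as also owning Nadia Iyer's interest in Halcyon Services GmbH, giving 21% + 12% = 33%.
Chain via Silverbay Trust (R2): 59% × 57% = 33.63% of Harbor Energy Co.
Chain via Halcyon Services GmbH (R2): 33% × 28% = 9.24% of Harbor Energy Co.
Aggregating (R1): 33.63% + 9.24% = 42.87%.

42.87%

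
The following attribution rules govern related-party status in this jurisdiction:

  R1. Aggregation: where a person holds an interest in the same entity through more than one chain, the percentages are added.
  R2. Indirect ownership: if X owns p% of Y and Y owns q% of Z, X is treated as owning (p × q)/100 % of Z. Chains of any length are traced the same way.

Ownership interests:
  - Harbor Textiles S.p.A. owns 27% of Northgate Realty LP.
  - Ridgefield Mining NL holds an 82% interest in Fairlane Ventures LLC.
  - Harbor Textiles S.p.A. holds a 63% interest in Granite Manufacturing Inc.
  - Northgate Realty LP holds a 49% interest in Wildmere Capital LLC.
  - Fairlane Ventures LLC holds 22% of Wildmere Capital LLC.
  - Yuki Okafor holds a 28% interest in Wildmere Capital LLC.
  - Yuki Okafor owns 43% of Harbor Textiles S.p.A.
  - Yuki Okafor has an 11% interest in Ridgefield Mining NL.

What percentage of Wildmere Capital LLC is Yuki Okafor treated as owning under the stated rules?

Chain via Ridgefield Mining NL → Fairlane Ventures LLC (R2): 11% × 82% × 22% = 1.9844% of Wildmere Capital LLC.
Chain via Harbor Textiles S.p.A. → Northgate Realty LP (R2): 43% × 27% × 49% = 5.6889% of Wildmere Capital LLC.
Direct interest in Wildmere Capital LLC: 28%.
Aggregating (R1): 1.9844% + 5.6889% + 28% = 35.6733%.

35.6733%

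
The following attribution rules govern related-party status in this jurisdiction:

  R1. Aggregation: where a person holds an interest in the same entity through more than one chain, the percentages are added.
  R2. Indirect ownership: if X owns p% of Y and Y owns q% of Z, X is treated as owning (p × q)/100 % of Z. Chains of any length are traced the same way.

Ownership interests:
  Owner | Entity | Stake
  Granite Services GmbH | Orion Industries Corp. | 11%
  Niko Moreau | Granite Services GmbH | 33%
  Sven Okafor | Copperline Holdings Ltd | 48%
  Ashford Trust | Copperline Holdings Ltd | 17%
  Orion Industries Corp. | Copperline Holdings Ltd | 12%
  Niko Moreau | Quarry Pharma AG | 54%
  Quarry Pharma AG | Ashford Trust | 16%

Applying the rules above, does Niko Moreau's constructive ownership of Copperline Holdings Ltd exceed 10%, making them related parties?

No

Chain via Quarry Pharma AG → Ashford Trust (R2): 54% × 16% × 17% = 1.4688% of Copperline Holdings Ltd.
Chain via Granite Services GmbH → Orion Industries Corp. (R2): 33% × 11% × 12% = 0.4356% of Copperline Holdings Ltd.
Aggregating (R1): 1.4688% + 0.4356% = 1.9044%.
1.9044% does not exceed the 10% threshold, so Niko is not a related party to Copperline Holdings Ltd.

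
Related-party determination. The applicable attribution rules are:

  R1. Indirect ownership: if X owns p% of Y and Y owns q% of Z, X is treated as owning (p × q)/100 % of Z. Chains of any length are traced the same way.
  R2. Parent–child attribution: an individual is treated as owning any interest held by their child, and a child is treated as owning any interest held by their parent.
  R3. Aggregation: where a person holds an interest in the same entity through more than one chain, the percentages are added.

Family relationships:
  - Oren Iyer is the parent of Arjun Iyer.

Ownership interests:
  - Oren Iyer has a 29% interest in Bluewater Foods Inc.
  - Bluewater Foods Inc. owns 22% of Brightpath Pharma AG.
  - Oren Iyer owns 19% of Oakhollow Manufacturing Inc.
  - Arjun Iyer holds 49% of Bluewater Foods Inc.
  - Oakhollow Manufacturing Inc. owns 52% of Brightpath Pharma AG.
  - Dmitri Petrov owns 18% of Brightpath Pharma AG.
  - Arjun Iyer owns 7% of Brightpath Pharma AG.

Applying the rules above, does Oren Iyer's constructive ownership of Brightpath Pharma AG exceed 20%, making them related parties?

Yes

By parent–child attribution (R2), Oren Iyer is treated as also owning Arjun Iyer's interest in Bluewater Foods Inc, giving 29% + 49% = 78%.
By parent–child attribution (R2), Oren Iyer is treated as owning Arjun Iyer's 7% interest in Brightpath Pharma AG.
Chain via Oakhollow Manufacturing Inc. (R1): 19% × 52% = 9.88% of Brightpath Pharma AG.
Chain via Bluewater Foods Inc. (R1): 78% × 22% = 17.16% of Brightpath Pharma AG.
Direct interest in Brightpath Pharma AG: 7%.
Aggregating (R3): 9.88% + 17.16% + 7% = 34.04%.
34.04% exceeds the 20% threshold, so Oren is a related party to Brightpath Pharma AG.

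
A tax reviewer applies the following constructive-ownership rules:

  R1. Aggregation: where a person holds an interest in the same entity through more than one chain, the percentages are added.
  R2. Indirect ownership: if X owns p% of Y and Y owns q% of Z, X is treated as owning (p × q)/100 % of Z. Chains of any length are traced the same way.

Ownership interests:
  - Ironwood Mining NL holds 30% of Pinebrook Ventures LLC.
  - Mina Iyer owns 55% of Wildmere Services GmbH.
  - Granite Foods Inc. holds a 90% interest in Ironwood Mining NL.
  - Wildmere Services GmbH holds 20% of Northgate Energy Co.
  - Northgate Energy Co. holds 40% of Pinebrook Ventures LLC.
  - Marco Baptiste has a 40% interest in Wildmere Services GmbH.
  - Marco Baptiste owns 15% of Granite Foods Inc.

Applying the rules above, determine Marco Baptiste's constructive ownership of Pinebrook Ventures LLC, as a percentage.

Chain via Wildmere Services GmbH → Northgate Energy Co. (R2): 40% × 20% × 40% = 3.2% of Pinebrook Ventures LLC.
Chain via Granite Foods Inc. → Ironwood Mining NL (R2): 15% × 90% × 30% = 4.05% of Pinebrook Ventures LLC.
Aggregating (R1): 3.2% + 4.05% = 7.25%.

7.25%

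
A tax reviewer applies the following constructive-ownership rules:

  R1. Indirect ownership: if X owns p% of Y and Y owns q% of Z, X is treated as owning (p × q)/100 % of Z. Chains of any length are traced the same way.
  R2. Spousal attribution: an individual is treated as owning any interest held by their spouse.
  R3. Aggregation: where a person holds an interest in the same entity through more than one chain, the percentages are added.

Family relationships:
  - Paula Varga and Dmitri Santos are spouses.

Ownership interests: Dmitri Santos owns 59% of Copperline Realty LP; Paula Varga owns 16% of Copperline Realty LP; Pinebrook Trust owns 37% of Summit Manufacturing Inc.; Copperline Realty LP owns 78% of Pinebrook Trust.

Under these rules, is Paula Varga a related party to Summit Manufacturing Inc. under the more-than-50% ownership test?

No

By spousal attribution (R2), Paula Varga is treated as also owning Dmitri Santos's interest in Copperline Realty LP, giving 16% + 59% = 75%.
Chain via Copperline Realty LP → Pinebrook Trust (R1): 75% × 78% × 37% = 21.645% of Summit Manufacturing Inc.
21.645% does not exceed the 50% threshold, so Paula is not a related party to Summit Manufacturing Inc.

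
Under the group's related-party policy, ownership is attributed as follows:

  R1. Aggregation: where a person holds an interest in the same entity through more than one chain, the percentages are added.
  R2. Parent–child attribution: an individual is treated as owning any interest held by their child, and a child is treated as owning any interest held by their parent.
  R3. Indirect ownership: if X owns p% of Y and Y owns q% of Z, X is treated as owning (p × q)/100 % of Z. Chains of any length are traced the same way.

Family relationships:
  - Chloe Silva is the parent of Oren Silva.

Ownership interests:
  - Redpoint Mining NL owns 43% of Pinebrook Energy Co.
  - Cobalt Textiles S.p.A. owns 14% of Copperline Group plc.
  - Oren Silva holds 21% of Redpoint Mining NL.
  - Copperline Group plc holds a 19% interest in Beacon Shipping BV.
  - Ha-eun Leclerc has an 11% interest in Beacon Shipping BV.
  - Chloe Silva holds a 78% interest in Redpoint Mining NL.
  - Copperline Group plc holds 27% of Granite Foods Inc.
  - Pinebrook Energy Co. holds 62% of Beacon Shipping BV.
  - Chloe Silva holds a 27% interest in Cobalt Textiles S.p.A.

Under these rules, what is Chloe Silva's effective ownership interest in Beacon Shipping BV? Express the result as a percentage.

27.1116%

By parent–child attribution (R2), Chloe Silva is treated as also owning Oren Silva's interest in Redpoint Mining NL, giving 78% + 21% = 99%.
Chain via Cobalt Textiles S.p.A. → Copperline Group plc (R3): 27% × 14% × 19% = 0.7182% of Beacon Shipping BV.
Chain via Redpoint Mining NL → Pinebrook Energy Co. (R3): 99% × 43% × 62% = 26.3934% of Beacon Shipping BV.
Aggregating (R1): 0.7182% + 26.3934% = 27.1116%.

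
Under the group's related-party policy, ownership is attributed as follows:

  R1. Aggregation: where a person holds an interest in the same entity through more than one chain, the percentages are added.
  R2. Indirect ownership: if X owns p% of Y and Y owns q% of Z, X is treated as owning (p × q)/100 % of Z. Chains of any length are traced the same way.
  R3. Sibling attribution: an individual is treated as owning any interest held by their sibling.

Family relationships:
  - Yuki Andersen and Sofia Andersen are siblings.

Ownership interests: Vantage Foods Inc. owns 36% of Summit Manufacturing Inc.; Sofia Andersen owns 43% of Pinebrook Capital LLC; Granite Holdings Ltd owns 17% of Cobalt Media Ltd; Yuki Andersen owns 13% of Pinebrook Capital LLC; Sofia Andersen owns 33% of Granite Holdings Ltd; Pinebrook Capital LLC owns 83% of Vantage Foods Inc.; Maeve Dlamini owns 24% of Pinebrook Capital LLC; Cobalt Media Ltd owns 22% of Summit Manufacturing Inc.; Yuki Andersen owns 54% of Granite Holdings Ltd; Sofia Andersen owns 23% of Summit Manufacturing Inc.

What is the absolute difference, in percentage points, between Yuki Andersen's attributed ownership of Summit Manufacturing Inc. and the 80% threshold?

By sibling attribution (R3), Yuki Andersen is treated as also owning Sofia Andersen's interest in Pinebrook Capital LLC, giving 13% + 43% = 56%.
By sibling attribution (R3), Yuki Andersen is treated as also owning Sofia Andersen's interest in Granite Holdings Ltd, giving 54% + 33% = 87%.
By sibling attribution (R3), Yuki Andersen is treated as owning Sofia Andersen's 23% interest in Summit Manufacturing Inc.
Chain via Pinebrook Capital LLC → Vantage Foods Inc. (R2): 56% × 83% × 36% = 16.7328% of Summit Manufacturing Inc.
Chain via Granite Holdings Ltd → Cobalt Media Ltd (R2): 87% × 17% × 22% = 3.2538% of Summit Manufacturing Inc.
Direct interest in Summit Manufacturing Inc: 23%.
Aggregating (R1): 16.7328% + 3.2538% + 23% = 42.9866%.
42.9866% falls short of the 80% threshold by 37.0134 percentage points.

37.0134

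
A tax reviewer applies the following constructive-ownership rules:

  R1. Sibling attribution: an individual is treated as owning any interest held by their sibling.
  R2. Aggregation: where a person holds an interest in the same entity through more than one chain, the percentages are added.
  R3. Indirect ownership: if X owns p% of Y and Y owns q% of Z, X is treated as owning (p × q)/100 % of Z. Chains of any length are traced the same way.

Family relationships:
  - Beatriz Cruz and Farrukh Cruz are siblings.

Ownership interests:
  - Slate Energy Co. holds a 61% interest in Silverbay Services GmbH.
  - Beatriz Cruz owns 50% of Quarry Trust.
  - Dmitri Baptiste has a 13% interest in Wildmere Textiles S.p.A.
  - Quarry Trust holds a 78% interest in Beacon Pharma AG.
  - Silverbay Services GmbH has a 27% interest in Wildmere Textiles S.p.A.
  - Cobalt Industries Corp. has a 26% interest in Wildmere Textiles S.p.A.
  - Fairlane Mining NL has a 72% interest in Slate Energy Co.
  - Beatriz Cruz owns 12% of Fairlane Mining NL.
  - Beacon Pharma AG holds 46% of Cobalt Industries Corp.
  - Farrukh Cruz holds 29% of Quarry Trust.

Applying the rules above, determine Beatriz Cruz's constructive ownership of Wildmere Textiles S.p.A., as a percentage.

By sibling attribution (R1), Beatriz Cruz is treated as also owning Farrukh Cruz's interest in Quarry Trust, giving 50% + 29% = 79%.
Chain via Fairlane Mining NL → Slate Energy Co. → Silverbay Services GmbH (R3): 12% × 72% × 61% × 27% = 1.423008% of Wildmere Textiles S.p.A.
Chain via Quarry Trust → Beacon Pharma AG → Cobalt Industries Corp. (R3): 79% × 78% × 46% × 26% = 7.369752% of Wildmere Textiles S.p.A.
Aggregating (R2): 1.423008% + 7.369752% = 8.79276%.

8.79276%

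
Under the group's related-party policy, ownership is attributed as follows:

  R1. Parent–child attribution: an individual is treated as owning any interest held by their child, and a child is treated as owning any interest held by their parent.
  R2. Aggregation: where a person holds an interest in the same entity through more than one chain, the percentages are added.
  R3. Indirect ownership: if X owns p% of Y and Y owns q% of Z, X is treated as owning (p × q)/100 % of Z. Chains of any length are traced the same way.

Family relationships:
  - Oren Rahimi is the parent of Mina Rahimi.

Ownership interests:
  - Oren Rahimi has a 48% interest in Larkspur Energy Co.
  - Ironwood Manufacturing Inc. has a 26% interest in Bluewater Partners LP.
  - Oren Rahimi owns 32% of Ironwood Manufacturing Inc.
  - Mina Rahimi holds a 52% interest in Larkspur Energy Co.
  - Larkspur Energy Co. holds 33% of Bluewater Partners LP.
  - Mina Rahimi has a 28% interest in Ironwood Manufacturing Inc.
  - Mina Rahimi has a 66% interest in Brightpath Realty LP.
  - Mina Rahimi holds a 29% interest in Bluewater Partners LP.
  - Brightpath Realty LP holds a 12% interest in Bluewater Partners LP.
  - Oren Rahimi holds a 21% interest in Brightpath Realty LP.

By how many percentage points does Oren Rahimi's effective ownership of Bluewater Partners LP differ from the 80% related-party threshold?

8.04

By parent–child attribution (R1), Oren Rahimi is treated as also owning Mina Rahimi's interest in Larkspur Energy Co, giving 48% + 52% = 100%.
By parent–child attribution (R1), Oren Rahimi is treated as also owning Mina Rahimi's interest in Ironwood Manufacturing Inc, giving 32% + 28% = 60%.
By parent–child attribution (R1), Oren Rahimi is treated as also owning Mina Rahimi's interest in Brightpath Realty LP, giving 21% + 66% = 87%.
By parent–child attribution (R1), Oren Rahimi is treated as owning Mina Rahimi's 29% interest in Bluewater Partners LP.
Chain via Larkspur Energy Co. (R3): 100% × 33% = 33% of Bluewater Partners LP.
Chain via Ironwood Manufacturing Inc. (R3): 60% × 26% = 15.6% of Bluewater Partners LP.
Chain via Brightpath Realty LP (R3): 87% × 12% = 10.44% of Bluewater Partners LP.
Direct interest in Bluewater Partners LP: 29%.
Aggregating (R2): 33% + 15.6% + 10.44% + 29% = 88.04%.
88.04% exceeds the 80% threshold by 8.04 percentage points.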